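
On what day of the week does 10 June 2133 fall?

Wednesday

Doomsday rule: the anchor day for the 2100s is Sunday. For year 33: 33÷12 = 2 r 9, and 9÷4 = 2, so 2+9+2 = 13.
Sunday + 13 ≡ Saturday — that's 2133's doomsday.
In June the doomsday date is Jun 6.
Jun 10 is 4 days after Jun 6; 4 mod 7 = 4, so Saturday + 4 = Wednesday.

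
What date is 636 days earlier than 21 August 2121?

November 24, 2119

−365 (one year) → Aug 21, 2120 (271 left).
−21 → Jul 31, 2120 (end of Jul, 31 days; 250 left).
−31 → Jun 30, 2120 (end of Jun, 30 days; 219 left).
−30 → May 31, 2120 (end of May, 31 days; 189 left).
−31 → Apr 30, 2120 (end of Apr, 30 days; 158 left).
−30 → Mar 31, 2120 (end of Mar, 31 days; 128 left).
−31 → Feb 29, 2120 (end of Feb, 29 days; 97 left).
−29 → Jan 31, 2120 (end of Jan, 31 days; 68 left).
−31 → Dec 31, 2119 (end of Dec, 31 days; 37 left).
−31 → Nov 30, 2119 (end of Nov, 30 days; 6 left).
−6 → Nov 24, 2119.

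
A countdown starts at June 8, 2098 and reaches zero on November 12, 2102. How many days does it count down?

1617

Jun 8, 2098 → Jun 8, 2099: 365 days.
Jun 8, 2099 → Jun 8, 2100: 365 days.
Jun 8, 2100 → Jun 8, 2101: 365 days.
Jun 8, 2101 → Jun 8, 2102: 365 days.
Jun 8, 2102 → Jul 8, 2102: 30 days (June has 30).
Jul 8, 2102 → Aug 8, 2102: 31 days (July has 31).
Aug 8, 2102 → Sep 8, 2102: 31 days (August has 31).
Sep 8, 2102 → Oct 8, 2102: 30 days (September has 30).
Oct 8, 2102 → Nov 8, 2102: 31 days (October has 31).
Nov 8, 2102 → Nov 12, 2102: 4 days.
Total: 1617 days.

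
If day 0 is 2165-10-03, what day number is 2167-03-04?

517

Oct 3, 2165 → Oct 3, 2166: 365 days.
Oct 3, 2166 → Nov 3, 2166: 31 days (October has 31).
Nov 3, 2166 → Dec 3, 2166: 30 days (November has 30).
Dec 3, 2166 → Jan 3, 2167: 31 days (December has 31).
Jan 3, 2167 → Feb 3, 2167: 31 days (January has 31).
Feb 3, 2167 → Mar 3, 2167: 28 days (February has 28).
Mar 3, 2167 → Mar 4, 2167: 1 days.
Total: 517 days.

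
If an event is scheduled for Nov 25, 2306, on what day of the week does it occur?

Doomsday rule: the anchor day for the 2300s is Wednesday. For year 06: 6÷12 = 0 r 6, and 6÷4 = 1, so 0+6+1 = 7.
Wednesday + 7 ≡ Wednesday — that's 2306's doomsday.
In November the doomsday date is Nov 7.
Nov 25 is 18 days after Nov 7; 18 mod 7 = 4, so Wednesday + 4 = Sunday.

Sunday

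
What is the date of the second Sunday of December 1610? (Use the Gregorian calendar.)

December 12, 1610

December 1, 1610 is a Wednesday.
The first Sunday is therefore December 5 (4 days later).
The second Sunday is 5 + 1×7 = December 12.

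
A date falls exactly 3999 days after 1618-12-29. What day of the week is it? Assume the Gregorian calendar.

Dec 29, 1618 is a Saturday.
3999 mod 7 = 2, so 3999 days after a Saturday is Saturday + 2 = Monday.

Monday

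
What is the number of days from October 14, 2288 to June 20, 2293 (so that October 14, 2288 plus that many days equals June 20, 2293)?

Oct 14, 2288 → Oct 14, 2289: 365 days.
Oct 14, 2289 → Oct 14, 2290: 365 days.
Oct 14, 2290 → Oct 14, 2291: 365 days.
Oct 14, 2291 → Oct 14, 2292: 366 days (Feb 29, 2292 is in that span).
Oct 14, 2292 → Nov 14, 2292: 31 days (October has 31).
Nov 14, 2292 → Dec 14, 2292: 30 days (November has 30).
Dec 14, 2292 → Jan 14, 2293: 31 days (December has 31).
Jan 14, 2293 → Feb 14, 2293: 31 days (January has 31).
Feb 14, 2293 → Mar 14, 2293: 28 days (February has 28).
Mar 14, 2293 → Apr 14, 2293: 31 days (March has 31).
Apr 14, 2293 → May 14, 2293: 30 days (April has 30).
May 14, 2293 → Jun 14, 2293: 31 days (May has 31).
Jun 14, 2293 → Jun 20, 2293: 6 days.
Total: 1710 days.

1710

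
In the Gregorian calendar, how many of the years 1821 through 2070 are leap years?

61

Multiples of 4 in [1821,2070]: 62.
Of those, multiples of 100: 2 (not leap unless ÷400).
Multiples of 400: 1.
Leap years = 62 − 2 + 1 = 61.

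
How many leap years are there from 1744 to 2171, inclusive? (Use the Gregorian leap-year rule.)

104

Multiples of 4 in [1744,2171]: 107.
Of those, multiples of 100: 4 (not leap unless ÷400).
Multiples of 400: 1.
Leap years = 107 − 4 + 1 = 104.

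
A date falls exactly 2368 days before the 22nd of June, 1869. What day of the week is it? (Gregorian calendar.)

Sunday

First find the weekday of Jun 22, 1869. Doomsday rule: the anchor day for the 1800s is Friday. For year 69: 69÷12 = 5 r 9, and 9÷4 = 2, so 5+9+2 = 16.
Friday + 16 ≡ Sunday — that's 1869's doomsday.
In June the doomsday date is Jun 6.
Jun 22 is 16 days after Jun 6; 16 mod 7 = 2, so Sunday + 2 = Tuesday.
2368 mod 7 = 2, so 2368 days before a Tuesday is Tuesday − 2 = Sunday.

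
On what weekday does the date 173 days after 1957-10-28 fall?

First find the weekday of Oct 28, 1957. Doomsday rule: the anchor day for the 1900s is Wednesday. For year 57: 57÷12 = 4 r 9, and 9÷4 = 2, so 4+9+2 = 15.
Wednesday + 15 ≡ Thursday — that's 1957's doomsday.
In October the doomsday date is Oct 10.
Oct 28 is 18 days after Oct 10; 18 mod 7 = 4, so Thursday + 4 = Monday.
173 mod 7 = 5, so 173 days after a Monday is Monday + 5 = Saturday.

Saturday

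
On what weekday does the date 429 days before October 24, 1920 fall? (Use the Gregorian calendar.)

First find the weekday of Oct 24, 1920. Doomsday rule: the anchor day for the 1900s is Wednesday. For year 20: 20÷12 = 1 r 8, and 8÷4 = 2, so 1+8+2 = 11.
Wednesday + 11 ≡ Sunday — that's 1920's doomsday.
In October the doomsday date is Oct 10.
Oct 24 is 14 days after Oct 10; 14 mod 7 = 0, so Sunday + 0 = Sunday.
429 mod 7 = 2, so 429 days before a Sunday is Sunday − 2 = Friday.

Friday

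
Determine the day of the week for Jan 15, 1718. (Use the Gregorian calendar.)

Doomsday rule: the anchor day for the 1700s is Sunday. For year 18: 18÷12 = 1 r 6, and 6÷4 = 1, so 1+6+1 = 8.
Sunday + 8 ≡ Monday — that's 1718's doomsday.
In January the doomsday date is Jan 3 (1718 is not a leap year).
Jan 15 is 12 days after Jan 3; 12 mod 7 = 5, so Monday + 5 = Saturday.

Saturday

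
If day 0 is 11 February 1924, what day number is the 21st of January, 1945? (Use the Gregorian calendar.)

7650

Feb 11, 1924 → Feb 11, 1925: 366 days (Feb 29, 1924 is in that span).
Feb 11, 1925 → Feb 11, 1926: 365 days.
Feb 11, 1926 → Feb 11, 1927: 365 days.
Feb 11, 1927 → Feb 11, 1928: 365 days.
Feb 11, 1928 → Feb 11, 1929: 366 days (Feb 29, 1928 is in that span).
Feb 11, 1929 → Feb 11, 1930: 365 days.
Feb 11, 1930 → Feb 11, 1931: 365 days.
Feb 11, 1931 → Feb 11, 1932: 365 days.
Feb 11, 1932 → Feb 11, 1933: 366 days (Feb 29, 1932 is in that span).
Feb 11, 1933 → Feb 11, 1934: 365 days.
Feb 11, 1934 → Feb 11, 1935: 365 days.
Feb 11, 1935 → Feb 11, 1936: 365 days.
Feb 11, 1936 → Feb 11, 1937: 366 days (Feb 29, 1936 is in that span).
Feb 11, 1937 → Feb 11, 1938: 365 days.
Feb 11, 1938 → Feb 11, 1939: 365 days.
Feb 11, 1939 → Feb 11, 1940: 365 days.
Feb 11, 1940 → Feb 11, 1941: 366 days (Feb 29, 1940 is in that span).
Feb 11, 1941 → Feb 11, 1942: 365 days.
Feb 11, 1942 → Feb 11, 1943: 365 days.
Feb 11, 1943 → Feb 11, 1944: 365 days.
Feb 11, 1944 → Mar 11, 1944: 29 days (February has 29).
Mar 11, 1944 → Apr 11, 1944: 31 days (March has 31).
Apr 11, 1944 → May 11, 1944: 30 days (April has 30).
May 11, 1944 → Jun 11, 1944: 31 days (May has 31).
Jun 11, 1944 → Jul 11, 1944: 30 days (June has 30).
Jul 11, 1944 → Aug 11, 1944: 31 days (July has 31).
Aug 11, 1944 → Sep 11, 1944: 31 days (August has 31).
Sep 11, 1944 → Oct 11, 1944: 30 days (September has 30).
Oct 11, 1944 → Nov 11, 1944: 31 days (October has 31).
Nov 11, 1944 → Dec 11, 1944: 30 days (November has 30).
Dec 11, 1944 → Jan 11, 1945: 31 days (December has 31).
Jan 11, 1945 → Jan 21, 1945: 10 days.
Total: 7650 days.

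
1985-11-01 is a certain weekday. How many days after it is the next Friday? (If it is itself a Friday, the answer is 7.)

7

Nov 1, 1985 is a Friday.
From Friday to the next Friday is 7 days.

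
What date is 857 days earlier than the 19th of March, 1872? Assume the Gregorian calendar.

November 13, 1869

−366 (one year; includes Feb 29, 1872) → Mar 19, 1871 (491 left).
−365 (one year) → Mar 19, 1870 (126 left).
−19 → Feb 28, 1870 (end of Feb, 28 days; 107 left).
−28 → Jan 31, 1870 (end of Jan, 31 days; 79 left).
−31 → Dec 31, 1869 (end of Dec, 31 days; 48 left).
−31 → Nov 30, 1869 (end of Nov, 30 days; 17 left).
−17 → Nov 13, 1869.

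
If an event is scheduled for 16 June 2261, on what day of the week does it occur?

Sunday

Doomsday rule: the anchor day for the 2200s is Friday. For year 61: 61÷12 = 5 r 1, and 1÷4 = 0, so 5+1+0 = 6.
Friday + 6 ≡ Thursday — that's 2261's doomsday.
In June the doomsday date is Jun 6.
Jun 16 is 10 days after Jun 6; 10 mod 7 = 3, so Thursday + 3 = Sunday.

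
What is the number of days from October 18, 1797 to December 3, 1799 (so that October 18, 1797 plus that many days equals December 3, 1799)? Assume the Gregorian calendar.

Oct 18, 1797 → Oct 18, 1798: 365 days.
Oct 18, 1798 → Oct 18, 1799: 365 days.
Oct 18, 1799 → Nov 18, 1799: 31 days (October has 31).
Nov 18, 1799 → Dec 3, 1799: 15 days.
Total: 776 days.

776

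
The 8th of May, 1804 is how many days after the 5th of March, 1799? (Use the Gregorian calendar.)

1890

Mar 5, 1799 → Mar 5, 1800: 365 days.
Mar 5, 1800 → Mar 5, 1801: 365 days.
Mar 5, 1801 → Mar 5, 1802: 365 days.
Mar 5, 1802 → Mar 5, 1803: 365 days.
Mar 5, 1803 → Mar 5, 1804: 366 days (Feb 29, 1804 is in that span).
Mar 5, 1804 → Apr 5, 1804: 31 days (March has 31).
Apr 5, 1804 → May 5, 1804: 30 days (April has 30).
May 5, 1804 → May 8, 1804: 3 days.
Total: 1890 days.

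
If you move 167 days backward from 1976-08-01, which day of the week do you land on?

Monday

First find the weekday of Aug 1, 1976. Doomsday rule: the anchor day for the 1900s is Wednesday. For year 76: 76÷12 = 6 r 4, and 4÷4 = 1, so 6+4+1 = 11.
Wednesday + 11 ≡ Sunday — that's 1976's doomsday.
In August the doomsday date is Aug 8.
Aug 1 is 7 days before Aug 8; 7 mod 7 = 0, so Sunday − 0 = Sunday.
167 mod 7 = 6, so 167 days before a Sunday is Sunday − 6 = Monday.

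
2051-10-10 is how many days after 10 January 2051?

273

Jan 10, 2051 → Feb 10, 2051: 31 days (January has 31).
Feb 10, 2051 → Mar 10, 2051: 28 days (February has 28).
Mar 10, 2051 → Apr 10, 2051: 31 days (March has 31).
Apr 10, 2051 → May 10, 2051: 30 days (April has 30).
May 10, 2051 → Jun 10, 2051: 31 days (May has 31).
Jun 10, 2051 → Jul 10, 2051: 30 days (June has 30).
Jul 10, 2051 → Aug 10, 2051: 31 days (July has 31).
Aug 10, 2051 → Sep 10, 2051: 31 days (August has 31).
Sep 10, 2051 → Oct 10, 2051: 30 days.
Total: 273 days.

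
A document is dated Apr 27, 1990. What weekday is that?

Friday

Doomsday rule: the anchor day for the 1900s is Wednesday. For year 90: 90÷12 = 7 r 6, and 6÷4 = 1, so 7+6+1 = 14.
Wednesday + 14 ≡ Wednesday — that's 1990's doomsday.
In April the doomsday date is Apr 4.
Apr 27 is 23 days after Apr 4; 23 mod 7 = 2, so Wednesday + 2 = Friday.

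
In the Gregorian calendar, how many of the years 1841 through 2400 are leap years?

Multiples of 4 in [1841,2400]: 140.
Of those, multiples of 100: 6 (not leap unless ÷400).
Multiples of 400: 2.
Leap years = 140 − 6 + 2 = 136.

136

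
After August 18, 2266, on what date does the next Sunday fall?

Aug 18, 2266 is a Saturday.
From Saturday to the next Sunday is 1 day.
Aug 18, 2266 + 1 = Aug 19, 2266.

August 19, 2266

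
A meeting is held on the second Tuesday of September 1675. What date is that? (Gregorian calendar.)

September 1, 1675 is a Sunday.
The first Tuesday is therefore September 3 (2 days later).
The second Tuesday is 3 + 1×7 = September 10.

September 10, 1675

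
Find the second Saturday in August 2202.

August 14, 2202

August 1, 2202 is a Sunday.
The first Saturday is therefore August 7 (6 days later).
The second Saturday is 7 + 1×7 = August 14.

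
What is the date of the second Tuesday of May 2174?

May 1, 2174 is a Sunday.
The first Tuesday is therefore May 3 (2 days later).
The second Tuesday is 3 + 1×7 = May 10.

May 10, 2174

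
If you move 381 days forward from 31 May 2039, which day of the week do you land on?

May 31, 2039 is a Tuesday.
381 mod 7 = 3, so 381 days after a Tuesday is Tuesday + 3 = Friday.

Friday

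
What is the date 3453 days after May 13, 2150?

+365 (one year) → May 13, 2151 (3088 left).
+366 (one year; includes Feb 29, 2152) → May 13, 2152 (2722 left).
+365 (one year) → May 13, 2153 (2357 left).
+365 (one year) → May 13, 2154 (1992 left).
+365 (one year) → May 13, 2155 (1627 left).
+366 (one year; includes Feb 29, 2156) → May 13, 2156 (1261 left).
+365 (one year) → May 13, 2157 (896 left).
+365 (one year) → May 13, 2158 (531 left).
+365 (one year) → May 13, 2159 (166 left).
May has 31 days: +19 → Jun 1, 2159 (147 left).
Jun has 30 days: +30 → Jul 1, 2159 (117 left).
Jul has 31 days: +31 → Aug 1, 2159 (86 left).
Aug has 31 days: +31 → Sep 1, 2159 (55 left).
Sep has 30 days: +30 → Oct 1, 2159 (25 left).
+25 → Oct 26, 2159.

October 26, 2159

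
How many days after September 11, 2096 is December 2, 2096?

Sep 11, 2096 → Oct 11, 2096: 30 days (September has 30).
Oct 11, 2096 → Nov 11, 2096: 31 days (October has 31).
Nov 11, 2096 → Dec 2, 2096: 21 days.
Total: 82 days.

82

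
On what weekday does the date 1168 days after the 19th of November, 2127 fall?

Tuesday

Nov 19, 2127 is a Wednesday.
1168 mod 7 = 6, so 1168 days after a Wednesday is Wednesday + 6 = Tuesday.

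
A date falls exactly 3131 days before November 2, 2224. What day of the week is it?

Sunday

First find the weekday of Nov 2, 2224. Doomsday rule: the anchor day for the 2200s is Friday. For year 24: 24÷12 = 2 r 0, and 0÷4 = 0, so 2+0+0 = 2.
Friday + 2 ≡ Sunday — that's 2224's doomsday.
In November the doomsday date is Nov 7.
Nov 2 is 5 days before Nov 7; 5 mod 7 = 5, so Sunday − 5 = Tuesday.
3131 mod 7 = 2, so 3131 days before a Tuesday is Tuesday − 2 = Sunday.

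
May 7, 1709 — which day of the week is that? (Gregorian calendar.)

Tuesday

Doomsday rule: the anchor day for the 1700s is Sunday. For year 09: 9÷12 = 0 r 9, and 9÷4 = 2, so 0+9+2 = 11.
Sunday + 11 ≡ Thursday — that's 1709's doomsday.
In May the doomsday date is May 9.
May 7 is 2 days before May 9; 2 mod 7 = 2, so Thursday − 2 = Tuesday.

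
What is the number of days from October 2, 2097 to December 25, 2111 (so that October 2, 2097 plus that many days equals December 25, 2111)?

5196

Oct 2, 2097 → Oct 2, 2098: 365 days.
Oct 2, 2098 → Oct 2, 2099: 365 days.
Oct 2, 2099 → Oct 2, 2100: 365 days.
Oct 2, 2100 → Oct 2, 2101: 365 days.
Oct 2, 2101 → Oct 2, 2102: 365 days.
Oct 2, 2102 → Oct 2, 2103: 365 days.
Oct 2, 2103 → Oct 2, 2104: 366 days (Feb 29, 2104 is in that span).
Oct 2, 2104 → Oct 2, 2105: 365 days.
Oct 2, 2105 → Oct 2, 2106: 365 days.
Oct 2, 2106 → Oct 2, 2107: 365 days.
Oct 2, 2107 → Oct 2, 2108: 366 days (Feb 29, 2108 is in that span).
Oct 2, 2108 → Oct 2, 2109: 365 days.
Oct 2, 2109 → Oct 2, 2110: 365 days.
Oct 2, 2110 → Oct 2, 2111: 365 days.
Oct 2, 2111 → Nov 2, 2111: 31 days (October has 31).
Nov 2, 2111 → Dec 2, 2111: 30 days (November has 30).
Dec 2, 2111 → Dec 25, 2111: 23 days.
Total: 5196 days.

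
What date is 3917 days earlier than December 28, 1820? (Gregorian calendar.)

−366 (one year; includes Feb 29, 1820) → Dec 28, 1819 (3551 left).
−365 (one year) → Dec 28, 1818 (3186 left).
−365 (one year) → Dec 28, 1817 (2821 left).
−365 (one year) → Dec 28, 1816 (2456 left).
−366 (one year; includes Feb 29, 1816) → Dec 28, 1815 (2090 left).
−365 (one year) → Dec 28, 1814 (1725 left).
−365 (one year) → Dec 28, 1813 (1360 left).
−365 (one year) → Dec 28, 1812 (995 left).
−366 (one year; includes Feb 29, 1812) → Dec 28, 1811 (629 left).
−365 (one year) → Dec 28, 1810 (264 left).
−28 → Nov 30, 1810 (end of Nov, 30 days; 236 left).
−30 → Oct 31, 1810 (end of Oct, 31 days; 206 left).
−31 → Sep 30, 1810 (end of Sep, 30 days; 175 left).
−30 → Aug 31, 1810 (end of Aug, 31 days; 145 left).
−31 → Jul 31, 1810 (end of Jul, 31 days; 114 left).
−31 → Jun 30, 1810 (end of Jun, 30 days; 83 left).
−30 → May 31, 1810 (end of May, 31 days; 53 left).
−31 → Apr 30, 1810 (end of Apr, 30 days; 22 left).
−22 → Apr 8, 1810.

April 8, 1810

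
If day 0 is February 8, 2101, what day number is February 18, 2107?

Feb 8, 2101 → Feb 8, 2102: 365 days.
Feb 8, 2102 → Feb 8, 2103: 365 days.
Feb 8, 2103 → Feb 8, 2104: 365 days.
Feb 8, 2104 → Feb 8, 2105: 366 days (Feb 29, 2104 is in that span).
Feb 8, 2105 → Feb 8, 2106: 365 days.
Feb 8, 2106 → Mar 8, 2106: 28 days (February has 28).
Mar 8, 2106 → Apr 8, 2106: 31 days (March has 31).
Apr 8, 2106 → May 8, 2106: 30 days (April has 30).
May 8, 2106 → Jun 8, 2106: 31 days (May has 31).
Jun 8, 2106 → Jul 8, 2106: 30 days (June has 30).
Jul 8, 2106 → Aug 8, 2106: 31 days (July has 31).
Aug 8, 2106 → Sep 8, 2106: 31 days (August has 31).
Sep 8, 2106 → Oct 8, 2106: 30 days (September has 30).
Oct 8, 2106 → Nov 8, 2106: 31 days (October has 31).
Nov 8, 2106 → Dec 8, 2106: 30 days (November has 30).
Dec 8, 2106 → Jan 8, 2107: 31 days (December has 31).
Jan 8, 2107 → Feb 8, 2107: 31 days (January has 31).
Feb 8, 2107 → Feb 18, 2107: 10 days.
Total: 2201 days.

2201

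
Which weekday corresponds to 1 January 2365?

Doomsday rule: the anchor day for the 2300s is Wednesday. For year 65: 65÷12 = 5 r 5, and 5÷4 = 1, so 5+5+1 = 11.
Wednesday + 11 ≡ Sunday — that's 2365's doomsday.
In January the doomsday date is Jan 3 (2365 is not a leap year).
Jan 1 is 2 days before Jan 3; 2 mod 7 = 2, so Sunday − 2 = Friday.

Friday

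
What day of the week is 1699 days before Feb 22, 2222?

Sunday

Feb 22, 2222 is a Friday.
1699 mod 7 = 5, so 1699 days before a Friday is Friday − 5 = Sunday.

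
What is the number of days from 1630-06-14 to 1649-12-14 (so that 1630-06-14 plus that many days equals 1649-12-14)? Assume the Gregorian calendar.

Jun 14, 1630 → Jun 14, 1631: 365 days.
Jun 14, 1631 → Jun 14, 1632: 366 days (Feb 29, 1632 is in that span).
Jun 14, 1632 → Jun 14, 1633: 365 days.
Jun 14, 1633 → Jun 14, 1634: 365 days.
Jun 14, 1634 → Jun 14, 1635: 365 days.
Jun 14, 1635 → Jun 14, 1636: 366 days (Feb 29, 1636 is in that span).
Jun 14, 1636 → Jun 14, 1637: 365 days.
Jun 14, 1637 → Jun 14, 1638: 365 days.
Jun 14, 1638 → Jun 14, 1639: 365 days.
Jun 14, 1639 → Jun 14, 1640: 366 days (Feb 29, 1640 is in that span).
Jun 14, 1640 → Jun 14, 1641: 365 days.
Jun 14, 1641 → Jun 14, 1642: 365 days.
Jun 14, 1642 → Jun 14, 1643: 365 days.
Jun 14, 1643 → Jun 14, 1644: 366 days (Feb 29, 1644 is in that span).
Jun 14, 1644 → Jun 14, 1645: 365 days.
Jun 14, 1645 → Jun 14, 1646: 365 days.
Jun 14, 1646 → Jun 14, 1647: 365 days.
Jun 14, 1647 → Jun 14, 1648: 366 days (Feb 29, 1648 is in that span).
Jun 14, 1648 → Jun 14, 1649: 365 days.
Jun 14, 1649 → Jul 14, 1649: 30 days (June has 30).
Jul 14, 1649 → Aug 14, 1649: 31 days (July has 31).
Aug 14, 1649 → Sep 14, 1649: 31 days (August has 31).
Sep 14, 1649 → Oct 14, 1649: 30 days (September has 30).
Oct 14, 1649 → Nov 14, 1649: 31 days (October has 31).
Nov 14, 1649 → Dec 14, 1649: 30 days.
Total: 7123 days.

7123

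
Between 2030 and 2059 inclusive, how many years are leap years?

Multiples of 4 in [2030,2059]: 7.
Of those, multiples of 100: 0 (not leap unless ÷400).
Multiples of 400: 0.
Leap years = 7 − 0 + 0 = 7.

7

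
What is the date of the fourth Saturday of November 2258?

November 1, 2258 is a Monday.
The first Saturday is therefore November 6 (5 days later).
The fourth Saturday is 6 + 3×7 = November 27.

November 27, 2258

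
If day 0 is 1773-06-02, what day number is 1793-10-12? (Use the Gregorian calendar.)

7437

Jun 2, 1773 → Jun 2, 1774: 365 days.
Jun 2, 1774 → Jun 2, 1775: 365 days.
Jun 2, 1775 → Jun 2, 1776: 366 days (Feb 29, 1776 is in that span).
Jun 2, 1776 → Jun 2, 1777: 365 days.
Jun 2, 1777 → Jun 2, 1778: 365 days.
Jun 2, 1778 → Jun 2, 1779: 365 days.
Jun 2, 1779 → Jun 2, 1780: 366 days (Feb 29, 1780 is in that span).
Jun 2, 1780 → Jun 2, 1781: 365 days.
Jun 2, 1781 → Jun 2, 1782: 365 days.
Jun 2, 1782 → Jun 2, 1783: 365 days.
Jun 2, 1783 → Jun 2, 1784: 366 days (Feb 29, 1784 is in that span).
Jun 2, 1784 → Jun 2, 1785: 365 days.
Jun 2, 1785 → Jun 2, 1786: 365 days.
Jun 2, 1786 → Jun 2, 1787: 365 days.
Jun 2, 1787 → Jun 2, 1788: 366 days (Feb 29, 1788 is in that span).
Jun 2, 1788 → Jun 2, 1789: 365 days.
Jun 2, 1789 → Jun 2, 1790: 365 days.
Jun 2, 1790 → Jun 2, 1791: 365 days.
Jun 2, 1791 → Jun 2, 1792: 366 days (Feb 29, 1792 is in that span).
Jun 2, 1792 → Jun 2, 1793: 365 days.
Jun 2, 1793 → Jul 2, 1793: 30 days (June has 30).
Jul 2, 1793 → Aug 2, 1793: 31 days (July has 31).
Aug 2, 1793 → Sep 2, 1793: 31 days (August has 31).
Sep 2, 1793 → Oct 2, 1793: 30 days (September has 30).
Oct 2, 1793 → Oct 12, 1793: 10 days.
Total: 7437 days.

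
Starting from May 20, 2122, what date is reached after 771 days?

+365 (one year) → May 20, 2123 (406 left).
+366 (one year; includes Feb 29, 2124) → May 20, 2124 (40 left).
May has 31 days: +12 → Jun 1, 2124 (28 left).
+28 → Jun 29, 2124.

June 29, 2124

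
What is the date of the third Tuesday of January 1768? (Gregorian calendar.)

January 1, 1768 is a Friday.
The first Tuesday is therefore January 5 (4 days later).
The third Tuesday is 5 + 2×7 = January 19.

January 19, 1768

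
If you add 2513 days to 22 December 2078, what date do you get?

+365 (one year) → Dec 22, 2079 (2148 left).
+366 (one year; includes Feb 29, 2080) → Dec 22, 2080 (1782 left).
+365 (one year) → Dec 22, 2081 (1417 left).
+365 (one year) → Dec 22, 2082 (1052 left).
+365 (one year) → Dec 22, 2083 (687 left).
+366 (one year; includes Feb 29, 2084) → Dec 22, 2084 (321 left).
Dec has 31 days: +10 → Jan 1, 2085 (311 left).
Jan has 31 days: +31 → Feb 1, 2085 (280 left).
Feb has 28 days: +28 → Mar 1, 2085 (252 left).
Mar has 31 days: +31 → Apr 1, 2085 (221 left).
Apr has 30 days: +30 → May 1, 2085 (191 left).
May has 31 days: +31 → Jun 1, 2085 (160 left).
Jun has 30 days: +30 → Jul 1, 2085 (130 left).
Jul has 31 days: +31 → Aug 1, 2085 (99 left).
Aug has 31 days: +31 → Sep 1, 2085 (68 left).
Sep has 30 days: +30 → Oct 1, 2085 (38 left).
Oct has 31 days: +31 → Nov 1, 2085 (7 left).
+7 → Nov 8, 2085.

November 8, 2085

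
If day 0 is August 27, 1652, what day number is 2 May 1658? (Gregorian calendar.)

Aug 27, 1652 → Aug 27, 1653: 365 days.
Aug 27, 1653 → Aug 27, 1654: 365 days.
Aug 27, 1654 → Aug 27, 1655: 365 days.
Aug 27, 1655 → Aug 27, 1656: 366 days (Feb 29, 1656 is in that span).
Aug 27, 1656 → Aug 27, 1657: 365 days.
Aug 27, 1657 → Sep 27, 1657: 31 days (August has 31).
Sep 27, 1657 → Oct 27, 1657: 30 days (September has 30).
Oct 27, 1657 → Nov 27, 1657: 31 days (October has 31).
Nov 27, 1657 → Dec 27, 1657: 30 days (November has 30).
Dec 27, 1657 → Jan 27, 1658: 31 days (December has 31).
Jan 27, 1658 → Feb 27, 1658: 31 days (January has 31).
Feb 27, 1658 → Mar 27, 1658: 28 days (February has 28).
Mar 27, 1658 → Apr 27, 1658: 31 days (March has 31).
Apr 27, 1658 → May 2, 1658: 5 days.
Total: 2074 days.

2074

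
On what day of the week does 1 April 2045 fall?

Saturday

Doomsday rule: the anchor day for the 2000s is Tuesday. For year 45: 45÷12 = 3 r 9, and 9÷4 = 2, so 3+9+2 = 14.
Tuesday + 14 ≡ Tuesday — that's 2045's doomsday.
In April the doomsday date is Apr 4.
Apr 1 is 3 days before Apr 4; 3 mod 7 = 3, so Tuesday − 3 = Saturday.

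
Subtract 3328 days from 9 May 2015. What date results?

March 29, 2006

−365 (one year) → May 9, 2014 (2963 left).
−365 (one year) → May 9, 2013 (2598 left).
−365 (one year) → May 9, 2012 (2233 left).
−366 (one year; includes Feb 29, 2012) → May 9, 2011 (1867 left).
−365 (one year) → May 9, 2010 (1502 left).
−365 (one year) → May 9, 2009 (1137 left).
−365 (one year) → May 9, 2008 (772 left).
−366 (one year; includes Feb 29, 2008) → May 9, 2007 (406 left).
−365 (one year) → May 9, 2006 (41 left).
−9 → Apr 30, 2006 (end of Apr, 30 days; 32 left).
−30 → Mar 31, 2006 (end of Mar, 31 days; 2 left).
−2 → Mar 29, 2006.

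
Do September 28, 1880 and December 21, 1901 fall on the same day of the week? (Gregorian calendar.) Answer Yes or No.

No

From Sep 28, 1880 to Dec 21, 1901 is 7753 days.
7753 mod 7 = 4, so they are different weekdays.
(Sep 28, 1880 is a Tuesday; Dec 21, 1901 is a Saturday.)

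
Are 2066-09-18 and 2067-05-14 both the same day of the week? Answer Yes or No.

From Sep 18, 2066 to May 14, 2067 is 238 days.
238 mod 7 = 0, so they are the same weekday.
(Sep 18, 2066 is a Saturday; May 14, 2067 is a Saturday.)

Yes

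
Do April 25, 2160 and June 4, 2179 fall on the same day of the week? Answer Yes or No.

From Apr 25, 2160 to Jun 4, 2179 is 6979 days.
6979 mod 7 = 0, so they are the same weekday.
(Apr 25, 2160 is a Friday; Jun 4, 2179 is a Friday.)

Yes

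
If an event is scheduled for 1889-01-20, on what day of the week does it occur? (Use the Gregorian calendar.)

Sunday

Doomsday rule: the anchor day for the 1800s is Friday. For year 89: 89÷12 = 7 r 5, and 5÷4 = 1, so 7+5+1 = 13.
Friday + 13 ≡ Thursday — that's 1889's doomsday.
In January the doomsday date is Jan 3 (1889 is not a leap year).
Jan 20 is 17 days after Jan 3; 17 mod 7 = 3, so Thursday + 3 = Sunday.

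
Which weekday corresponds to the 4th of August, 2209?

January 1, 2209 is a Sunday.
Jan 1, 2209 → Feb 1, 2209: 31 days (January has 31).
Feb 1, 2209 → Mar 1, 2209: 28 days (February has 28).
Mar 1, 2209 → Apr 1, 2209: 31 days (March has 31).
Apr 1, 2209 → May 1, 2209: 30 days (April has 30).
May 1, 2209 → Jun 1, 2209: 31 days (May has 31).
Jun 1, 2209 → Jul 1, 2209: 30 days (June has 30).
Jul 1, 2209 → Aug 1, 2209: 31 days (July has 31).
Aug 1, 2209 → Aug 4, 2209: 3 days.
Total: 215 days.
215 mod 7 = 5, so Sunday + 5 = Friday.

Friday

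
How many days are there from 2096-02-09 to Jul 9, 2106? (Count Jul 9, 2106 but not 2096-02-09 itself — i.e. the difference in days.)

3802

Feb 9, 2096 → Feb 9, 2097: 366 days (Feb 29, 2096 is in that span).
Feb 9, 2097 → Feb 9, 2098: 365 days.
Feb 9, 2098 → Feb 9, 2099: 365 days.
Feb 9, 2099 → Feb 9, 2100: 365 days.
Feb 9, 2100 → Feb 9, 2101: 365 days.
Feb 9, 2101 → Feb 9, 2102: 365 days.
Feb 9, 2102 → Feb 9, 2103: 365 days.
Feb 9, 2103 → Feb 9, 2104: 365 days.
Feb 9, 2104 → Feb 9, 2105: 366 days (Feb 29, 2104 is in that span).
Feb 9, 2105 → Feb 9, 2106: 365 days.
Feb 9, 2106 → Mar 9, 2106: 28 days (February has 28).
Mar 9, 2106 → Apr 9, 2106: 31 days (March has 31).
Apr 9, 2106 → May 9, 2106: 30 days (April has 30).
May 9, 2106 → Jun 9, 2106: 31 days (May has 31).
Jun 9, 2106 → Jul 9, 2106: 30 days.
Total: 3802 days.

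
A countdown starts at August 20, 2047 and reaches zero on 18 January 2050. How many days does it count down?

882

Aug 20, 2047 → Aug 20, 2048: 366 days (Feb 29, 2048 is in that span).
Aug 20, 2048 → Aug 20, 2049: 365 days.
Aug 20, 2049 → Sep 20, 2049: 31 days (August has 31).
Sep 20, 2049 → Oct 20, 2049: 30 days (September has 30).
Oct 20, 2049 → Nov 20, 2049: 31 days (October has 31).
Nov 20, 2049 → Dec 20, 2049: 30 days (November has 30).
Dec 20, 2049 → Jan 18, 2050: 29 days.
Total: 882 days.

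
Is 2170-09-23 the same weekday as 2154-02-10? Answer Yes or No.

Yes

From Feb 10, 2154 to Sep 23, 2170 is 6069 days.
6069 mod 7 = 0, so they are the same weekday.
(Feb 10, 2154 is a Sunday; Sep 23, 2170 is a Sunday.)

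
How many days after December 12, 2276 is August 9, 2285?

3162

Dec 12, 2276 → Dec 12, 2277: 365 days.
Dec 12, 2277 → Dec 12, 2278: 365 days.
Dec 12, 2278 → Dec 12, 2279: 365 days.
Dec 12, 2279 → Dec 12, 2280: 366 days (Feb 29, 2280 is in that span).
Dec 12, 2280 → Dec 12, 2281: 365 days.
Dec 12, 2281 → Dec 12, 2282: 365 days.
Dec 12, 2282 → Dec 12, 2283: 365 days.
Dec 12, 2283 → Dec 12, 2284: 366 days (Feb 29, 2284 is in that span).
Dec 12, 2284 → Jan 12, 2285: 31 days (December has 31).
Jan 12, 2285 → Feb 12, 2285: 31 days (January has 31).
Feb 12, 2285 → Mar 12, 2285: 28 days (February has 28).
Mar 12, 2285 → Apr 12, 2285: 31 days (March has 31).
Apr 12, 2285 → May 12, 2285: 30 days (April has 30).
May 12, 2285 → Jun 12, 2285: 31 days (May has 31).
Jun 12, 2285 → Jul 12, 2285: 30 days (June has 30).
Jul 12, 2285 → Aug 9, 2285: 28 days.
Total: 3162 days.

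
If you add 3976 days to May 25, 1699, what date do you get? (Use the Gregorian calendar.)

+365 (one year) → May 25, 1700 (3611 left).
+365 (one year) → May 25, 1701 (3246 left).
+365 (one year) → May 25, 1702 (2881 left).
+365 (one year) → May 25, 1703 (2516 left).
+366 (one year; includes Feb 29, 1704) → May 25, 1704 (2150 left).
+365 (one year) → May 25, 1705 (1785 left).
+365 (one year) → May 25, 1706 (1420 left).
+365 (one year) → May 25, 1707 (1055 left).
+366 (one year; includes Feb 29, 1708) → May 25, 1708 (689 left).
+365 (one year) → May 25, 1709 (324 left).
May has 31 days: +7 → Jun 1, 1709 (317 left).
Jun has 30 days: +30 → Jul 1, 1709 (287 left).
Jul has 31 days: +31 → Aug 1, 1709 (256 left).
Aug has 31 days: +31 → Sep 1, 1709 (225 left).
Sep has 30 days: +30 → Oct 1, 1709 (195 left).
Oct has 31 days: +31 → Nov 1, 1709 (164 left).
Nov has 30 days: +30 → Dec 1, 1709 (134 left).
Dec has 31 days: +31 → Jan 1, 1710 (103 left).
Jan has 31 days: +31 → Feb 1, 1710 (72 left).
Feb has 28 days: +28 → Mar 1, 1710 (44 left).
Mar has 31 days: +31 → Apr 1, 1710 (13 left).
+13 → Apr 14, 1710.

April 14, 1710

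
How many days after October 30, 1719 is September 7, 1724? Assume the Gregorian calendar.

Oct 30, 1719 → Oct 30, 1720: 366 days (Feb 29, 1720 is in that span).
Oct 30, 1720 → Oct 30, 1721: 365 days.
Oct 30, 1721 → Oct 30, 1722: 365 days.
Oct 30, 1722 → Oct 30, 1723: 365 days.
Oct 30, 1723 → Nov 30, 1723: 31 days (October has 31).
Nov 30, 1723 → Dec 30, 1723: 30 days (November has 30).
Dec 30, 1723 → Jan 30, 1724: 31 days (December has 31).
Jan 30, 1724 → Feb 29, 1724: 30 days (January has 31).
Feb 29, 1724 → Mar 29, 1724: 29 days (February has 29).
Mar 29, 1724 → Apr 29, 1724: 31 days (March has 31).
Apr 29, 1724 → May 29, 1724: 30 days (April has 30).
May 29, 1724 → Jun 29, 1724: 31 days (May has 31).
Jun 29, 1724 → Jul 29, 1724: 30 days (June has 30).
Jul 29, 1724 → Aug 29, 1724: 31 days (July has 31).
Aug 29, 1724 → Sep 7, 1724: 9 days.
Total: 1774 days.

1774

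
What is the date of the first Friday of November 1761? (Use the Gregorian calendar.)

November 1, 1761 is a Sunday.
The first Friday is therefore November 6 (5 days later).

November 6, 1761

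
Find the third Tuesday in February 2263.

February 1, 2263 is a Sunday.
The first Tuesday is therefore February 3 (2 days later).
The third Tuesday is 3 + 2×7 = February 17.

February 17, 2263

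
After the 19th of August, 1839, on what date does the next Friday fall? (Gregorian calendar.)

August 23, 1839

Aug 19, 1839 is a Monday.
From Monday to the next Friday is 4 days.
Aug 19, 1839 + 4 = Aug 23, 1839.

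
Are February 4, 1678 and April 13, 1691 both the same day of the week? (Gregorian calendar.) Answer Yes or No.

From Feb 4, 1678 to Apr 13, 1691 is 4816 days.
4816 mod 7 = 0, so they are the same weekday.
(Feb 4, 1678 is a Friday; Apr 13, 1691 is a Friday.)

Yes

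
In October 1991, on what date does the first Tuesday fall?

October 1, 1991 is a Tuesday.
The first Tuesday is therefore October 1 (same day).

October 1, 1991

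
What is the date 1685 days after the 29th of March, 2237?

+365 (one year) → Mar 29, 2238 (1320 left).
+365 (one year) → Mar 29, 2239 (955 left).
+366 (one year; includes Feb 29, 2240) → Mar 29, 2240 (589 left).
+365 (one year) → Mar 29, 2241 (224 left).
Mar has 31 days: +3 → Apr 1, 2241 (221 left).
Apr has 30 days: +30 → May 1, 2241 (191 left).
May has 31 days: +31 → Jun 1, 2241 (160 left).
Jun has 30 days: +30 → Jul 1, 2241 (130 left).
Jul has 31 days: +31 → Aug 1, 2241 (99 left).
Aug has 31 days: +31 → Sep 1, 2241 (68 left).
Sep has 30 days: +30 → Oct 1, 2241 (38 left).
Oct has 31 days: +31 → Nov 1, 2241 (7 left).
+7 → Nov 8, 2241.

November 8, 2241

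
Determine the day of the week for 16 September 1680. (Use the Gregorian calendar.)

Monday

Doomsday rule: the anchor day for the 1600s is Tuesday. For year 80: 80÷12 = 6 r 8, and 8÷4 = 2, so 6+8+2 = 16.
Tuesday + 16 ≡ Thursday — that's 1680's doomsday.
In September the doomsday date is Sep 5.
Sep 16 is 11 days after Sep 5; 11 mod 7 = 4, so Thursday + 4 = Monday.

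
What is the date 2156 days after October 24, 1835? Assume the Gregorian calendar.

September 18, 1841

+366 (one year; includes Feb 29, 1836) → Oct 24, 1836 (1790 left).
+365 (one year) → Oct 24, 1837 (1425 left).
+365 (one year) → Oct 24, 1838 (1060 left).
+365 (one year) → Oct 24, 1839 (695 left).
+366 (one year; includes Feb 29, 1840) → Oct 24, 1840 (329 left).
Oct has 31 days: +8 → Nov 1, 1840 (321 left).
Nov has 30 days: +30 → Dec 1, 1840 (291 left).
Dec has 31 days: +31 → Jan 1, 1841 (260 left).
Jan has 31 days: +31 → Feb 1, 1841 (229 left).
Feb has 28 days: +28 → Mar 1, 1841 (201 left).
Mar has 31 days: +31 → Apr 1, 1841 (170 left).
Apr has 30 days: +30 → May 1, 1841 (140 left).
May has 31 days: +31 → Jun 1, 1841 (109 left).
Jun has 30 days: +30 → Jul 1, 1841 (79 left).
Jul has 31 days: +31 → Aug 1, 1841 (48 left).
Aug has 31 days: +31 → Sep 1, 1841 (17 left).
+17 → Sep 18, 1841.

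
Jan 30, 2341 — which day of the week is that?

Thursday

Doomsday rule: the anchor day for the 2300s is Wednesday. For year 41: 41÷12 = 3 r 5, and 5÷4 = 1, so 3+5+1 = 9.
Wednesday + 9 ≡ Friday — that's 2341's doomsday.
In January the doomsday date is Jan 3 (2341 is not a leap year).
Jan 30 is 27 days after Jan 3; 27 mod 7 = 6, so Friday + 6 = Thursday.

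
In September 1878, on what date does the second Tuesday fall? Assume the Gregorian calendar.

September 10, 1878

September 1, 1878 is a Sunday.
The first Tuesday is therefore September 3 (2 days later).
The second Tuesday is 3 + 1×7 = September 10.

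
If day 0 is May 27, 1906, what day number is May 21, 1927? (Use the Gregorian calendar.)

7664

May 27, 1906 → May 27, 1907: 365 days.
May 27, 1907 → May 27, 1908: 366 days (Feb 29, 1908 is in that span).
May 27, 1908 → May 27, 1909: 365 days.
May 27, 1909 → May 27, 1910: 365 days.
May 27, 1910 → May 27, 1911: 365 days.
May 27, 1911 → May 27, 1912: 366 days (Feb 29, 1912 is in that span).
May 27, 1912 → May 27, 1913: 365 days.
May 27, 1913 → May 27, 1914: 365 days.
May 27, 1914 → May 27, 1915: 365 days.
May 27, 1915 → May 27, 1916: 366 days (Feb 29, 1916 is in that span).
May 27, 1916 → May 27, 1917: 365 days.
May 27, 1917 → May 27, 1918: 365 days.
May 27, 1918 → May 27, 1919: 365 days.
May 27, 1919 → May 27, 1920: 366 days (Feb 29, 1920 is in that span).
May 27, 1920 → May 27, 1921: 365 days.
May 27, 1921 → May 27, 1922: 365 days.
May 27, 1922 → May 27, 1923: 365 days.
May 27, 1923 → May 27, 1924: 366 days (Feb 29, 1924 is in that span).
May 27, 1924 → May 27, 1925: 365 days.
May 27, 1925 → May 27, 1926: 365 days.
May 27, 1926 → Jun 27, 1926: 31 days (May has 31).
Jun 27, 1926 → Jul 27, 1926: 30 days (June has 30).
Jul 27, 1926 → Aug 27, 1926: 31 days (July has 31).
Aug 27, 1926 → Sep 27, 1926: 31 days (August has 31).
Sep 27, 1926 → Oct 27, 1926: 30 days (September has 30).
Oct 27, 1926 → Nov 27, 1926: 31 days (October has 31).
Nov 27, 1926 → Dec 27, 1926: 30 days (November has 30).
Dec 27, 1926 → Jan 27, 1927: 31 days (December has 31).
Jan 27, 1927 → Feb 27, 1927: 31 days (January has 31).
Feb 27, 1927 → Mar 27, 1927: 28 days (February has 28).
Mar 27, 1927 → Apr 27, 1927: 31 days (March has 31).
Apr 27, 1927 → May 21, 1927: 24 days.
Total: 7664 days.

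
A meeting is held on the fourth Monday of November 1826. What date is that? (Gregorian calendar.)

November 1, 1826 is a Wednesday.
The first Monday is therefore November 6 (5 days later).
The fourth Monday is 6 + 3×7 = November 27.

November 27, 1826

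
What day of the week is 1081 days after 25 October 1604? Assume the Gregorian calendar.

Oct 25, 1604 is a Monday.
1081 mod 7 = 3, so 1081 days after a Monday is Monday + 3 = Thursday.

Thursday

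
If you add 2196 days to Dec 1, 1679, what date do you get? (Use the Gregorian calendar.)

+366 (one year; includes Feb 29, 1680) → Dec 1, 1680 (1830 left).
+365 (one year) → Dec 1, 1681 (1465 left).
+365 (one year) → Dec 1, 1682 (1100 left).
+365 (one year) → Dec 1, 1683 (735 left).
+366 (one year; includes Feb 29, 1684) → Dec 1, 1684 (369 left).
Dec has 31 days: +31 → Jan 1, 1685 (338 left).
Jan has 31 days: +31 → Feb 1, 1685 (307 left).
Feb has 28 days: +28 → Mar 1, 1685 (279 left).
Mar has 31 days: +31 → Apr 1, 1685 (248 left).
Apr has 30 days: +30 → May 1, 1685 (218 left).
May has 31 days: +31 → Jun 1, 1685 (187 left).
Jun has 30 days: +30 → Jul 1, 1685 (157 left).
Jul has 31 days: +31 → Aug 1, 1685 (126 left).
Aug has 31 days: +31 → Sep 1, 1685 (95 left).
Sep has 30 days: +30 → Oct 1, 1685 (65 left).
Oct has 31 days: +31 → Nov 1, 1685 (34 left).
Nov has 30 days: +30 → Dec 1, 1685 (4 left).
+4 → Dec 5, 1685.

December 5, 1685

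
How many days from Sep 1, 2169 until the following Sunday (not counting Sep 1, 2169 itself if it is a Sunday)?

2

Sep 1, 2169 is a Friday.
From Friday to the next Sunday is 2 days.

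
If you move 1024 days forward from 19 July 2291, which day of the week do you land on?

Jul 19, 2291 is a Sunday.
1024 mod 7 = 2, so 1024 days after a Sunday is Sunday + 2 = Tuesday.

Tuesday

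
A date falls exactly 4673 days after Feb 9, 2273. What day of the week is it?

First find the weekday of Feb 9, 2273. Doomsday rule: the anchor day for the 2200s is Friday. For year 73: 73÷12 = 6 r 1, and 1÷4 = 0, so 6+1+0 = 7.
Friday + 7 ≡ Friday — that's 2273's doomsday.
In February the doomsday date is Feb 28 (2273 is not a leap year).
Feb 9 is 19 days before Feb 28; 19 mod 7 = 5, so Friday − 5 = Sunday.
4673 mod 7 = 4, so 4673 days after a Sunday is Sunday + 4 = Thursday.

Thursday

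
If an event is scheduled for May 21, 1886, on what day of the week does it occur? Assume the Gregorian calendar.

Friday

Doomsday rule: the anchor day for the 1800s is Friday. For year 86: 86÷12 = 7 r 2, and 2÷4 = 0, so 7+2+0 = 9.
Friday + 9 ≡ Sunday — that's 1886's doomsday.
In May the doomsday date is May 9.
May 21 is 12 days after May 9; 12 mod 7 = 5, so Sunday + 5 = Friday.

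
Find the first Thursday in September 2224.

September 1, 2224 is a Wednesday.
The first Thursday is therefore September 2 (1 days later).

September 2, 2224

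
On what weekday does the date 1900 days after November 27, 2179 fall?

Tuesday

First find the weekday of Nov 27, 2179. Doomsday rule: the anchor day for the 2100s is Sunday. For year 79: 79÷12 = 6 r 7, and 7÷4 = 1, so 6+7+1 = 14.
Sunday + 14 ≡ Sunday — that's 2179's doomsday.
In November the doomsday date is Nov 7.
Nov 27 is 20 days after Nov 7; 20 mod 7 = 6, so Sunday + 6 = Saturday.
1900 mod 7 = 3, so 1900 days after a Saturday is Saturday + 3 = Tuesday.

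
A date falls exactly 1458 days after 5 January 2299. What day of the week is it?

First find the weekday of Jan 5, 2299. Doomsday rule: the anchor day for the 2200s is Friday. For year 99: 99÷12 = 8 r 3, and 3÷4 = 0, so 8+3+0 = 11.
Friday + 11 ≡ Tuesday — that's 2299's doomsday.
In January the doomsday date is Jan 3 (2299 is not a leap year).
Jan 5 is 2 days after Jan 3; 2 mod 7 = 2, so Tuesday + 2 = Thursday.
1458 mod 7 = 2, so 1458 days after a Thursday is Thursday + 2 = Saturday.

Saturday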